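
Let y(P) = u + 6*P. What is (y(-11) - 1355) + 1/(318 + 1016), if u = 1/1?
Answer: -1894279/1334 ≈ -1420.0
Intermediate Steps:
u = 1
y(P) = 1 + 6*P
(y(-11) - 1355) + 1/(318 + 1016) = ((1 + 6*(-11)) - 1355) + 1/(318 + 1016) = ((1 - 66) - 1355) + 1/1334 = (-65 - 1355) + 1/1334 = -1420 + 1/1334 = -1894279/1334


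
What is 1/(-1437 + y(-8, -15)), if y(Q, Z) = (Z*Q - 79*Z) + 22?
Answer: -1/110 ≈ -0.0090909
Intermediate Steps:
y(Q, Z) = 22 - 79*Z + Q*Z (y(Q, Z) = (Q*Z - 79*Z) + 22 = (-79*Z + Q*Z) + 22 = 22 - 79*Z + Q*Z)
1/(-1437 + y(-8, -15)) = 1/(-1437 + (22 - 79*(-15) - 8*(-15))) = 1/(-1437 + (22 + 1185 + 120)) = 1/(-1437 + 1327) = 1/(-110) = -1/110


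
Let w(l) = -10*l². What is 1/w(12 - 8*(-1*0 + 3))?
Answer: -1/1440 ≈ -0.00069444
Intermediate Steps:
1/w(12 - 8*(-1*0 + 3)) = 1/(-10*(12 - 8*(-1*0 + 3))²) = 1/(-10*(12 - 8*(0 + 3))²) = 1/(-10*(12 - 8*3)²) = 1/(-10*(12 - 24)²) = 1/(-10*(-12)²) = 1/(-10*144) = 1/(-1440) = -1/1440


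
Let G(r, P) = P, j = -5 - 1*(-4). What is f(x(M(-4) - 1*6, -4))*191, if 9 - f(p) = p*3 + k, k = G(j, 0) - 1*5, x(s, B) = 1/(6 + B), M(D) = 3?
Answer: 4775/2 ≈ 2387.5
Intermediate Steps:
j = -1 (j = -5 + 4 = -1)
k = -5 (k = 0 - 1*5 = 0 - 5 = -5)
f(p) = 14 - 3*p (f(p) = 9 - (p*3 - 5) = 9 - (3*p - 5) = 9 - (-5 + 3*p) = 9 + (5 - 3*p) = 14 - 3*p)
f(x(M(-4) - 1*6, -4))*191 = (14 - 3/(6 - 4))*191 = (14 - 3/2)*191 = (25/2)*191 = 4775/2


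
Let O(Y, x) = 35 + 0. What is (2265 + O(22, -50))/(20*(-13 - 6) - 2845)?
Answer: -92/129 ≈ -0.71318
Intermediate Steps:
O(Y, x) = 35
(2265 + O(22, -50))/(20*(-13 - 6) - 2845) = (2265 + 35)/(20*(-13 - 6) - 2845) = 2300/(20*(-19) - 2845) = 2300/(-380 - 2845) = 2300/(-3225) = 2300*(-1/3225) = -92/129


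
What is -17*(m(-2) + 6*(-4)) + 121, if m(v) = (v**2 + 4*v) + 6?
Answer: 495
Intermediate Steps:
m(v) = 6 + v**2 + 4*v
-17*(m(-2) + 6*(-4)) + 121 = -17*((6 + (-2)**2 + 4*(-2)) + 6*(-4)) + 121 = -17*((6 + 4 - 8) - 24) + 121 = -17*(2 - 24) + 121 = -17*(-22) + 121 = 374 + 121 = 495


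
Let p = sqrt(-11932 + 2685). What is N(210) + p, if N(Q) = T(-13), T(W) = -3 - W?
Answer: 10 + I*sqrt(9247) ≈ 10.0 + 96.161*I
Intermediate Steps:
N(Q) = 10 (N(Q) = -3 - 1*(-13) = -3 + 13 = 10)
p = I*sqrt(9247) (p = sqrt(-9247) = I*sqrt(9247) ≈ 96.161*I)
N(210) + p = 10 + I*sqrt(9247)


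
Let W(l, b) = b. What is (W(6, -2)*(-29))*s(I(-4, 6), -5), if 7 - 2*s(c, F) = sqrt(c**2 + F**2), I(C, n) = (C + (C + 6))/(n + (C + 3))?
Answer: 203 - 29*sqrt(629)/5 ≈ 57.537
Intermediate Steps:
I(C, n) = (6 + 2*C)/(3 + C + n) (I(C, n) = (C + (6 + C))/(n + (3 + C)) = (6 + 2*C)/(3 + C + n))
s(c, F) = 7/2 - sqrt(F**2 + c**2)/2 (s(c, F) = 7/2 - sqrt(c**2 + F**2)/2 = 7/2 - sqrt(F**2 + c**2)/2)
(W(6, -2)*(-29))*s(I(-4, 6), -5) = (-2*(-29))*(7/2 - sqrt((-5)**2 + (2*(3 - 4)/(3 - 4 + 6))**2)/2) = 58*(7/2 - sqrt(25 + (2*(-1)/5)**2)/2) = 58*(7/2 - sqrt(25 + (2*(1/5)*(-1))**2)/2) = 58*(7/2 - sqrt(25 + (-2/5)**2)/2) = 58*(7/2 - sqrt(25 + 4/25)/2) = 58*(7/2 - sqrt(629)/10) = 203 - 29*sqrt(629)/5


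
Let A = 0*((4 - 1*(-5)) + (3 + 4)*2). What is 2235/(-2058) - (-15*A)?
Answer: -745/686 ≈ -1.0860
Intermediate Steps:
A = 0 (A = 0*((4 + 5) + 7*2) = 0*(9 + 14) = 0*23 = 0)
2235/(-2058) - (-15*A) = 2235/(-2058) - (-15*0) = 2235*(-1/2058) - 0 = -745/686 - 1*0 = -745/686 + 0 = -745/686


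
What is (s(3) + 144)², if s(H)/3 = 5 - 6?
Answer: 19881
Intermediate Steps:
s(H) = -3 (s(H) = 3*(5 - 6) = 3*(-1) = -3)
(s(3) + 144)² = (-3 + 144)² = 141² = 19881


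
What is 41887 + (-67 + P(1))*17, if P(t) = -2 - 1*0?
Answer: 40714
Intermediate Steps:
P(t) = -2 (P(t) = -2 + 0 = -2)
41887 + (-67 + P(1))*17 = 41887 + (-67 - 2)*17 = 41887 - 69*17 = 41887 - 1173 = 40714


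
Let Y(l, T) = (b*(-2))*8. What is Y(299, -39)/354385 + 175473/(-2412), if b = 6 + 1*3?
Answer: -103126611/1417540 ≈ -72.750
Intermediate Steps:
b = 9 (b = 6 + 3 = 9)
Y(l, T) = -144 (Y(l, T) = (9*(-2))*8 = -18*8 = -144)
Y(299, -39)/354385 + 175473/(-2412) = -144/354385 + 175473/(-2412) = -144*1/354385 + 175473*(-1/2412) = -144/354385 - 291/4 = -103126611/1417540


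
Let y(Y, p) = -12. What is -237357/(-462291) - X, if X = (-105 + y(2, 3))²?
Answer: -2109354714/154097 ≈ -13688.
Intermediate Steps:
X = 13689 (X = (-105 - 12)² = (-117)² = 13689)
-237357/(-462291) - X = -237357/(-462291) - 1*13689 = -237357*(-1/462291) - 13689 = 79119/154097 - 13689 = -2109354714/154097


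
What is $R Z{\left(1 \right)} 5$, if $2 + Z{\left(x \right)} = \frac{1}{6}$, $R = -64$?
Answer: $\frac{1760}{3} \approx 586.67$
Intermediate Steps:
$Z{\left(x \right)} = - \frac{11}{6}$ ($Z{\left(x \right)} = -2 + \frac{1}{6} = - \frac{11}{6}$)
$R Z{\left(1 \right)} 5 = \left(-64\right) \left(- \frac{11}{6}\right) 5 = \frac{352}{3} \cdot 5 = \frac{1760}{3}$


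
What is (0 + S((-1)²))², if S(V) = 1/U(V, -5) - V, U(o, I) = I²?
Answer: 576/625 ≈ 0.92160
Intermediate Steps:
S(V) = 1/25 - V (S(V) = 1/((-5)²) - V = 1/25 - V)
(0 + S((-1)²))² = (0 + (1/25 - 1*(-1)²))² = (0 + (1/25 - 1*1))² = (0 + (1/25 - 1))² = (0 - 24/25)² = (-24/25)² = 576/625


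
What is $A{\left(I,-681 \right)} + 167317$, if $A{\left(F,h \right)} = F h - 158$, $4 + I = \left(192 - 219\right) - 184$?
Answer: $313574$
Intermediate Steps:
$I = -215$ ($I = -4 + \left(\left(192 - 219\right) - 184\right) = -4 - 211 = -215$)
$A{\left(F,h \right)} = -158 + F h$
$A{\left(I,-681 \right)} + 167317 = \left(-158 - -146415\right) + 167317 = \left(-158 + 146415\right) + 167317 = 146257 + 167317 = 313574$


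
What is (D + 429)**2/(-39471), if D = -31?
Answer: -158404/39471 ≈ -4.0132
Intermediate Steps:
(D + 429)**2/(-39471) = (-31 + 429)**2/(-39471) = 398**2*(-1/39471) = 158404*(-1/39471) = -158404/39471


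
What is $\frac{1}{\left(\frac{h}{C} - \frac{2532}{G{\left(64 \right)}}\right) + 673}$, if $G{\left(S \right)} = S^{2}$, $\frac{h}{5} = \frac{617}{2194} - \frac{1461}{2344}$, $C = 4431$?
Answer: $\frac{1458397645824}{980599523686549} \approx 0.0014873$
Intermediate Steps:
$h = - \frac{4397965}{2571368}$ ($h = 5 \left(\frac{617}{2194} - \frac{1461}{2344}\right) = 5 \left(- \frac{879593}{2571368}\right) = - \frac{4397965}{2571368} \approx -1.7104$)
$\frac{1}{\left(\frac{h}{C} - \frac{2532}{G{\left(64 \right)}}\right) + 673} = \frac{1}{\left(- \frac{4397965}{2571368 \cdot 4431} - \frac{2532}{64^{2}}\right) + 673} = \frac{1}{\left(\left(- \frac{4397965}{2571368}\right) \frac{1}{4431} - \frac{2532}{4096}\right) + 673} = \frac{1}{\left(- \frac{4397965}{11393731608} - \frac{633}{1024}\right) + 673} = \frac{1}{- \frac{902091953003}{1458397645824} + 673} = \frac{1}{\frac{980599523686549}{1458397645824}} = \frac{1458397645824}{980599523686549}$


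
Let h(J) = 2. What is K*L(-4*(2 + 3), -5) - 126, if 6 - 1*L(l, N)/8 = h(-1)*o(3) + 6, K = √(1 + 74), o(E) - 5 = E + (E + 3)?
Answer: -126 - 1120*√3 ≈ -2065.9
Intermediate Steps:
o(E) = 8 + 2*E (o(E) = 5 + (E + (E + 3)) = 5 + (E + (3 + E)) = 5 + (3 + 2*E) = 8 + 2*E)
K = 5*√3 (K = √75 = 5*√3 ≈ 8.6602)
L(l, N) = -224 (L(l, N) = 48 - 8*(2*(8 + 2*3) + 6) = 48 - 8*(2*(8 + 6) + 6) = 48 - 8*(2*14 + 6) = 48 - 8*(28 + 6) = 48 - 8*34 = 48 - 272 = -224)
K*L(-4*(2 + 3), -5) - 126 = (5*√3)*(-224) - 126 = -1120*√3 - 126 = -126 - 1120*√3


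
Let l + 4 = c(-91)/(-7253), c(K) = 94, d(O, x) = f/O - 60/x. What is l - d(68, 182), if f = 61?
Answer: -205573211/44881564 ≈ -4.5803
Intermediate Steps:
d(O, x) = -60/x + 61/O (d(O, x) = 61/O - 60/x = -60/x + 61/O)
l = -29106/7253 (l = -4 + 94/(-7253) = -4 + 94*(-1/7253) = -4 - 94/7253 = -29106/7253 ≈ -4.0130)
l - d(68, 182) = -29106/7253 - (-60/182 + 61/68) = -29106/7253 - (-60*1/182 + 61*(1/68)) = -29106/7253 - (-30/91 + 61/68) = -29106/7253 - 1*3511/6188 = -29106/7253 - 3511/6188 = -205573211/44881564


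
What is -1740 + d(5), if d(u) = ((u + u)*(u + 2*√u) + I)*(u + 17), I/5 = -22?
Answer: -3060 + 440*√5 ≈ -2076.1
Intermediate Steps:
I = -110 (I = 5*(-22) = -110)
d(u) = (-110 + 2*u*(u + 2*√u))*(17 + u) (d(u) = ((u + u)*(u + 2*√u) - 110)*(u + 17) = ((2*u)*(u + 2*√u) - 110)*(17 + u) = (2*u*(u + 2*√u) - 110)*(17 + u) = (-110 + 2*u*(u + 2*√u))*(17 + u))
-1740 + d(5) = -1740 + (-1870 - 110*5 + 2*5³ + 4*5^(5/2) + 34*5² + 68*5^(3/2)) = -1740 + (-1870 - 550 + 2*125 + 4*(25*√5) + 34*25 + 68*(5*√5)) = -1740 + (-1870 - 550 + 250 + 100*√5 + 850 + 340*√5) = -1740 + (-1320 + 440*√5) = -3060 + 440*√5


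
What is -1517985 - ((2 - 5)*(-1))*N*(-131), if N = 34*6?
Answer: -1437813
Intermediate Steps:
N = 204
-1517985 - ((2 - 5)*(-1))*N*(-131) = -1517985 - ((2 - 5)*(-1))*204*(-131) = -1517985 - -3*(-1)*204*(-131) = -1517985 - 3*204*(-131) = -1517985 - 612*(-131) = -1517985 - 1*(-80172) = -1517985 + 80172 = -1437813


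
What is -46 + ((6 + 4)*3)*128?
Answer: 3794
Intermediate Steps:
-46 + ((6 + 4)*3)*128 = -46 + (10*3)*128 = -46 + 30*128 = -46 + 3840 = 3794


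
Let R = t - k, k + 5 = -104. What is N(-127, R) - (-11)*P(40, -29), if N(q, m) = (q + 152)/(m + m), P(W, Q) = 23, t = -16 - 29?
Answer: 32409/128 ≈ 253.20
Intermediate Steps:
t = -45
k = -109 (k = -5 - 104 = -109)
R = 64 (R = -45 - 1*(-109) = -45 + 109 = 64)
N(q, m) = (152 + q)/(2*m) (N(q, m) = (152 + q)/((2*m)) = (152 + q)*(1/(2*m)) = (152 + q)/(2*m))
N(-127, R) - (-11)*P(40, -29) = (1/2)*(152 - 127)/64 - (-11)*23 = (1/2)*(1/64)*25 - 1*(-253) = 25/128 + 253 = 32409/128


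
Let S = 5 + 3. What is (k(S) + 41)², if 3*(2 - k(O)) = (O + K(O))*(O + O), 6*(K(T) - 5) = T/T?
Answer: 60025/81 ≈ 741.05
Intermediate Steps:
K(T) = 31/6 (K(T) = 5 + (T/T)/6 = 5 + (⅙)*1 = 5 + ⅙ = 31/6)
S = 8
k(O) = 2 - 2*O*(31/6 + O)/3 (k(O) = 2 - (O + 31/6)*(O + O)/3 = 2 - (31/6 + O)*2*O/3 = 2 - 2*O*(31/6 + O)/3)
(k(S) + 41)² = ((2 - 31/9*8 - ⅔*8²) + 41)² = ((2 - 248/9 - ⅔*64) + 41)² = ((2 - 248/9 - 128/3) + 41)² = (-614/9 + 41)² = (-245/9)² = 60025/81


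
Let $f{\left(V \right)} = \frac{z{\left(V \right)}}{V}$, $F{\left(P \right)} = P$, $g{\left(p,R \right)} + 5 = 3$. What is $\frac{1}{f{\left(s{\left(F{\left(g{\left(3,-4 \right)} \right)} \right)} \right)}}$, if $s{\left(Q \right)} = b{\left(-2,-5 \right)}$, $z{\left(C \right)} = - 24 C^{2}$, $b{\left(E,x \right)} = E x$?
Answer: $- \frac{1}{240} \approx -0.0041667$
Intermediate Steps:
$g{\left(p,R \right)} = -2$ ($g{\left(p,R \right)} = -5 + 3 = -2$)
$s{\left(Q \right)} = 10$ ($s{\left(Q \right)} = \left(-2\right) \left(-5\right) = 10$)
$f{\left(V \right)} = - 24 V$ ($f{\left(V \right)} = \frac{\left(-24\right) V^{2}}{V} = - 24 V$)
$\frac{1}{f{\left(s{\left(F{\left(g{\left(3,-4 \right)} \right)} \right)} \right)}} = \frac{1}{\left(-24\right) 10} = \frac{1}{-240} = - \frac{1}{240}$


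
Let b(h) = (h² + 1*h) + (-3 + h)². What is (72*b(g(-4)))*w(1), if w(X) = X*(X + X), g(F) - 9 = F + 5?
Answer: 22896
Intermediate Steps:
g(F) = 14 + F (g(F) = 9 + (F + 5) = 9 + (5 + F) = 14 + F)
w(X) = 2*X² (w(X) = X*(2*X) = 2*X²)
b(h) = h + h² + (-3 + h)² (b(h) = (h² + h) + (-3 + h)² = (h + h²) + (-3 + h)² = h + h² + (-3 + h)²)
(72*b(g(-4)))*w(1) = (72*((14 - 4) + (14 - 4)² + (-3 + (14 - 4))²))*(2*1²) = (72*(10 + 10² + (-3 + 10)²))*(2*1) = (72*(10 + 100 + 7²))*2 = (72*(10 + 100 + 49))*2 = (72*159)*2 = 11448*2 = 22896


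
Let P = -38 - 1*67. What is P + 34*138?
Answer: 4587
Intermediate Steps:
P = -105 (P = -38 - 67 = -105)
P + 34*138 = -105 + 34*138 = -105 + 4692 = 4587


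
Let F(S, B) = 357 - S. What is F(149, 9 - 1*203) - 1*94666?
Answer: -94458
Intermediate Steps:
F(149, 9 - 1*203) - 1*94666 = (357 - 1*149) - 1*94666 = (357 - 149) - 94666 = 208 - 94666 = -94458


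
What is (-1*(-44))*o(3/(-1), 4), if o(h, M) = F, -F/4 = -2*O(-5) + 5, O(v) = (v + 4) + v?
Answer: -2992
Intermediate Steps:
O(v) = 4 + 2*v (O(v) = (4 + v) + v = 4 + 2*v)
F = -68 (F = -4*(-2*(4 + 2*(-5)) + 5) = -4*(-2*(4 - 10) + 5) = -4*(-2*(-6) + 5) = -4*(12 + 5) = -4*17 = -68)
o(h, M) = -68
(-1*(-44))*o(3/(-1), 4) = -1*(-44)*(-68) = 44*(-68) = -2992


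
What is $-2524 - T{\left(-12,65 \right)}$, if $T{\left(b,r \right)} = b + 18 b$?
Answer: $-2296$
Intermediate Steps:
$T{\left(b,r \right)} = 19 b$
$-2524 - T{\left(-12,65 \right)} = -2524 - 19 \left(-12\right) = -2524 - -228 = -2524 + 228 = -2296$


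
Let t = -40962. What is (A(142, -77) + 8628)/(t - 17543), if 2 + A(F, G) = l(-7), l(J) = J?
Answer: -8619/58505 ≈ -0.14732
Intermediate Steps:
A(F, G) = -9 (A(F, G) = -2 - 7 = -9)
(A(142, -77) + 8628)/(t - 17543) = (-9 + 8628)/(-40962 - 17543) = 8619/(-58505) = 8619*(-1/58505) = -8619/58505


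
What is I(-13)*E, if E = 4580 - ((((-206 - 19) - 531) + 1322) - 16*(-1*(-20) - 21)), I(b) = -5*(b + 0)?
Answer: 259870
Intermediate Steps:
I(b) = -5*b
E = 3998 (E = 4580 - (((-225 - 531) + 1322) - 16*(20 - 21)) = 4580 - ((-756 + 1322) - 16*(-1)) = 4580 - (566 - 1*(-16)) = 4580 - (566 + 16) = 4580 - 1*582 = 4580 - 582 = 3998)
I(-13)*E = -5*(-13)*3998 = 65*3998 = 259870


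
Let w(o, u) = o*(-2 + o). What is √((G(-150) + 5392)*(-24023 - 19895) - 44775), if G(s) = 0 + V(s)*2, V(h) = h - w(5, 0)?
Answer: I*√222357691 ≈ 14912.0*I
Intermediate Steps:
V(h) = -15 + h (V(h) = h - 5*(-2 + 5) = h - 5*3 = h - 1*15 = h - 15 = -15 + h)
G(s) = -30 + 2*s (G(s) = 0 + (-15 + s)*2 = 0 + (-30 + 2*s) = -30 + 2*s)
√((G(-150) + 5392)*(-24023 - 19895) - 44775) = √(((-30 + 2*(-150)) + 5392)*(-24023 - 19895) - 44775) = √(((-30 - 300) + 5392)*(-43918) - 44775) = √((-330 + 5392)*(-43918) - 44775) = √(5062*(-43918) - 44775) = √(-222312916 - 44775) = √(-222357691) = I*√222357691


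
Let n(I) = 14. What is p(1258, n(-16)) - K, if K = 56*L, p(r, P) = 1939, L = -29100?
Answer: 1631539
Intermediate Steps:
K = -1629600 (K = 56*(-29100) = -1629600)
p(1258, n(-16)) - K = 1939 - 1*(-1629600) = 1939 + 1629600 = 1631539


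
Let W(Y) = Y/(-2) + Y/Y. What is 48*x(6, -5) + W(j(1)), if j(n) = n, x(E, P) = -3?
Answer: -287/2 ≈ -143.50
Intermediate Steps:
W(Y) = 1 - Y/2 (W(Y) = Y*(-½) + 1 = -Y/2 + 1 = 1 - Y/2)
48*x(6, -5) + W(j(1)) = 48*(-3) + (1 - ½*1) = -144 + (1 - ½) = -144 + ½ = -287/2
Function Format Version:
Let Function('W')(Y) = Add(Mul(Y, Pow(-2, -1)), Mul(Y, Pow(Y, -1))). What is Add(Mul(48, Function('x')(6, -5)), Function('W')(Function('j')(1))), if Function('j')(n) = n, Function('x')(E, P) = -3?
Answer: Rational(-287, 2) ≈ -143.50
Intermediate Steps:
Function('W')(Y) = Add(1, Mul(Rational(-1, 2), Y)) (Function('W')(Y) = Add(Mul(Y, Rational(-1, 2)), 1) = Add(Mul(Rational(-1, 2), Y), 1) = Add(1, Mul(Rational(-1, 2), Y)))
Add(Mul(48, Function('x')(6, -5)), Function('W')(Function('j')(1))) = Add(Mul(48, -3), Add(1, Mul(Rational(-1, 2), 1))) = Add(-144, Add(1, Rational(-1, 2))) = Add(-144, Rational(1, 2)) = Rational(-287, 2)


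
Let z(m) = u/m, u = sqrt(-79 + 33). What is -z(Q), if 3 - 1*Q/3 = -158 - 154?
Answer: -I*sqrt(46)/945 ≈ -0.0071771*I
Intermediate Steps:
u = I*sqrt(46) (u = sqrt(-46) = I*sqrt(46) ≈ 6.7823*I)
Q = 945 (Q = 9 - 3*(-158 - 154) = 9 - 3*(-312) = 9 + 936 = 945)
z(m) = I*sqrt(46)/m (z(m) = (I*sqrt(46))/m = I*sqrt(46)/m)
-z(Q) = -I*sqrt(46)/945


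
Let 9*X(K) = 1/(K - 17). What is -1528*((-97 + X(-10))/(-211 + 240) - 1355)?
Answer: 14626408696/7047 ≈ 2.0756e+6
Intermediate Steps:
X(K) = 1/(9*(-17 + K)) (X(K) = 1/(9*(K - 17)) = 1/(9*(-17 + K)))
-1528*((-97 + X(-10))/(-211 + 240) - 1355) = -1528*((-97 + 1/(9*(-17 - 10)))/(-211 + 240) - 1355) = -1528*((-97 + (⅑)/(-27))/29 - 1355) = -1528*((-97 + (⅑)*(-1/27))*(1/29) - 1355) = -1528*((-97 - 1/243)*(1/29) - 1355) = -1528*(-23572/243*1/29 - 1355) = -1528*(-23572/7047 - 1355) = -1528*(-9572257/7047) = 14626408696/7047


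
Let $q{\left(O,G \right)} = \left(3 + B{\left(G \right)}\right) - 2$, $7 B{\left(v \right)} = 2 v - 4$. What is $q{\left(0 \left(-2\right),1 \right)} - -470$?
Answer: $\frac{3295}{7} \approx 470.71$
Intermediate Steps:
$B{\left(v \right)} = - \frac{4}{7} + \frac{2 v}{7}$ ($B{\left(v \right)} = \frac{2 v - 4}{7} = \frac{-4 + 2 v}{7} = - \frac{4}{7} + \frac{2 v}{7}$)
$q{\left(O,G \right)} = \frac{3}{7} + \frac{2 G}{7}$ ($q{\left(O,G \right)} = \left(3 + \left(- \frac{4}{7} + \frac{2 G}{7}\right)\right) - 2 = \left(\frac{17}{7} + \frac{2 G}{7}\right) - 2 = \frac{3}{7} + \frac{2 G}{7}$)
$q{\left(0 \left(-2\right),1 \right)} - -470 = \left(\frac{3}{7} + \frac{2}{7} \cdot 1\right) - -470 = \left(\frac{3}{7} + \frac{2}{7}\right) + 470 = \frac{5}{7} + 470 = \frac{3295}{7}$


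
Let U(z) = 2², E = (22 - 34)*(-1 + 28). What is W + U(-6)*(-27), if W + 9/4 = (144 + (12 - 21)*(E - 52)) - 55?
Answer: 13451/4 ≈ 3362.8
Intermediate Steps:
E = -324 (E = -12*27 = -324)
U(z) = 4
W = 13883/4 (W = -9/4 + ((144 + (12 - 21)*(-324 - 52)) - 55) = -9/4 + ((144 - 9*(-376)) - 55) = -9/4 + ((144 + 3384) - 55) = -9/4 + (3528 - 55) = -9/4 + 3473 = 13883/4 ≈ 3470.8)
W + U(-6)*(-27) = 13883/4 + 4*(-27) = 13883/4 - 108 = 13451/4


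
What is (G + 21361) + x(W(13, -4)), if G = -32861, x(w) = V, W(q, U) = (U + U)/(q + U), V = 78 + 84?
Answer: -11338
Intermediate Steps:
V = 162
W(q, U) = 2*U/(U + q) (W(q, U) = (2*U)/(U + q) = 2*U/(U + q))
x(w) = 162
(G + 21361) + x(W(13, -4)) = (-32861 + 21361) + 162 = -11500 + 162 = -11338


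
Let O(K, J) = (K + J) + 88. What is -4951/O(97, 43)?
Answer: -4951/228 ≈ -21.715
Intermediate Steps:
O(K, J) = 88 + J + K (O(K, J) = (J + K) + 88 = 88 + J + K)
-4951/O(97, 43) = -4951/(88 + 43 + 97) = -4951/228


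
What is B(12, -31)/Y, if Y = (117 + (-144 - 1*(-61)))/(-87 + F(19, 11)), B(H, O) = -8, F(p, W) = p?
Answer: 16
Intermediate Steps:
Y = -½ (Y = (117 + (-144 - 1*(-61)))/(-87 + 19) = (117 + (-144 + 61))/(-68) = (117 - 83)*(-1/68) = 34*(-1/68) = -½ ≈ -0.50000)
B(12, -31)/Y = -8/(-½) = -8*(-2) = 16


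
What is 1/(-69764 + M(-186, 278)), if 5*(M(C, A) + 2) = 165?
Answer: -1/69733 ≈ -1.4340e-5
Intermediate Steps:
M(C, A) = 31 (M(C, A) = -2 + (⅕)*165 = -2 + 33 = 31)
1/(-69764 + M(-186, 278)) = 1/(-69764 + 31) = 1/(-69733) = -1/69733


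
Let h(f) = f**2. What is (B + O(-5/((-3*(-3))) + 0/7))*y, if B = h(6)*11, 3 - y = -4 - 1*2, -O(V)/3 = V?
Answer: 3579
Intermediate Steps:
O(V) = -3*V
y = 9 (y = 3 - (-4 - 1*2) = 3 - (-4 - 2) = 3 - 1*(-6) = 3 + 6 = 9)
B = 396 (B = 6**2*11 = 36*11 = 396)
(B + O(-5/((-3*(-3))) + 0/7))*y = (396 - 3*(-5/((-3*(-3))) + 0/7))*9 = (396 - 3*(-5/9 + 0*(1/7)))*9 = (396 - 3*(-5*1/9 + 0))*9 = (396 - 3*(-5/9 + 0))*9 = (396 - 3*(-5/9))*9 = (396 + 5/3)*9 = (1193/3)*9 = 3579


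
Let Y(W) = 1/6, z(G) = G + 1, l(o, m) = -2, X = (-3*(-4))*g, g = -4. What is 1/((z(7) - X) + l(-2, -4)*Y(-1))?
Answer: 3/167 ≈ 0.017964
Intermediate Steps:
X = -48 (X = -3*(-4)*(-4) = 12*(-4) = -48)
z(G) = 1 + G
Y(W) = ⅙
1/((z(7) - X) + l(-2, -4)*Y(-1)) = 1/(((1 + 7) - 1*(-48)) - 2*⅙) = 1/((8 + 48) - ⅓) = 1/(56 - ⅓) = 1/(167/3) = 3/167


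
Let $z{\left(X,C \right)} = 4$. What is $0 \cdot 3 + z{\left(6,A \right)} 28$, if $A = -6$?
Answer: $112$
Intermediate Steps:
$0 \cdot 3 + z{\left(6,A \right)} 28 = 0 \cdot 3 + 4 \cdot 28 = 0 + 112 = 112$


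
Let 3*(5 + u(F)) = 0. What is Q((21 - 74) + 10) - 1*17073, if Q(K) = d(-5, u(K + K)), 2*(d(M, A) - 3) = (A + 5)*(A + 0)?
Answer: -17070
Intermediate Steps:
u(F) = -5 (u(F) = -5 + (⅓)*0 = -5 + 0 = -5)
d(M, A) = 3 + A*(5 + A)/2 (d(M, A) = 3 + ((A + 5)*(A + 0))/2 = 3 + ((5 + A)*A)/2 = 3 + (A*(5 + A))/2 = 3 + A*(5 + A)/2)
Q(K) = 3 (Q(K) = 3 + (½)*(-5)² + (5/2)*(-5) = 3 + (½)*25 - 25/2 = 3 + 25/2 - 25/2 = 3)
Q((21 - 74) + 10) - 1*17073 = 3 - 1*17073 = 3 - 17073 = -17070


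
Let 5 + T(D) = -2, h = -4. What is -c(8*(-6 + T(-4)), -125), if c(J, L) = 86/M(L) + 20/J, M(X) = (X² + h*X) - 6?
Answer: 78359/419094 ≈ 0.18697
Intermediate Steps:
T(D) = -7 (T(D) = -5 - 2 = -7)
M(X) = -6 + X² - 4*X (M(X) = (X² - 4*X) - 6 = -6 + X² - 4*X)
c(J, L) = 20/J + 86/(-6 + L² - 4*L) (c(J, L) = 86/(-6 + L² - 4*L) + 20/J = 20/J + 86/(-6 + L² - 4*L))
-c(8*(-6 + T(-4)), -125) = -2*(-60 - 40*(-125) + 10*(-125)² + 43*(8*(-6 - 7)))/((8*(-6 - 7))*(-6 + (-125)² - 4*(-125))) = -2*(-60 + 5000 + 10*15625 + 43*(8*(-13)))/((8*(-13))*(-6 + 15625 + 500)) = -2*(-60 + 5000 + 156250 + 43*(-104))/((-104)*16119) = -2*(-1)*(-60 + 5000 + 156250 - 4472)/(104*16119) = -2*(-1)*156718/(104*16119) = -1*(-78359/419094) = 78359/419094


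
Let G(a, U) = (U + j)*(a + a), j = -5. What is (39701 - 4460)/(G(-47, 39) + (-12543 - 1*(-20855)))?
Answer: 35241/5116 ≈ 6.8884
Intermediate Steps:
G(a, U) = 2*a*(-5 + U) (G(a, U) = (U - 5)*(a + a) = (-5 + U)*(2*a) = 2*a*(-5 + U))
(39701 - 4460)/(G(-47, 39) + (-12543 - 1*(-20855))) = (39701 - 4460)/(2*(-47)*(-5 + 39) + (-12543 - 1*(-20855))) = 35241/(2*(-47)*34 + (-12543 + 20855)) = 35241/(-3196 + 8312) = 35241/5116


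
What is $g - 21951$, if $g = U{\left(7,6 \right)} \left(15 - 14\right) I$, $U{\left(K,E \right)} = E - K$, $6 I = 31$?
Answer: $- \frac{131737}{6} \approx -21956.0$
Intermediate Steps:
$I = \frac{31}{6}$ ($I = \frac{1}{6} \cdot 31 = \frac{31}{6} \approx 5.1667$)
$g = - \frac{31}{6}$ ($g = \left(6 - 7\right) \left(15 - 14\right) \frac{31}{6} = \left(-1\right) 1 \cdot \frac{31}{6} = \left(-1\right) \frac{31}{6} = - \frac{31}{6} \approx -5.1667$)
$g - 21951 = - \frac{31}{6} - 21951 = - \frac{131737}{6}$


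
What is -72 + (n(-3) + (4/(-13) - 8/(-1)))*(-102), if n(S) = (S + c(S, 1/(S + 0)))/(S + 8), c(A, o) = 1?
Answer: -53028/65 ≈ -815.82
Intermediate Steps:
n(S) = (1 + S)/(8 + S) (n(S) = (S + 1)/(S + 8) = (1 + S)/(8 + S))
-72 + (n(-3) + (4/(-13) - 8/(-1)))*(-102) = -72 + ((1 - 3)/(8 - 3) + (4/(-13) - 8/(-1)))*(-102) = -72 + (-2/5 + (4*(-1/13) - 8*(-1)))*(-102) = -72 + ((1/5)*(-2) + (-4/13 + 8))*(-102) = -72 + (-2/5 + 100/13)*(-102) = -72 + (474/65)*(-102) = -72 - 48348/65 = -53028/65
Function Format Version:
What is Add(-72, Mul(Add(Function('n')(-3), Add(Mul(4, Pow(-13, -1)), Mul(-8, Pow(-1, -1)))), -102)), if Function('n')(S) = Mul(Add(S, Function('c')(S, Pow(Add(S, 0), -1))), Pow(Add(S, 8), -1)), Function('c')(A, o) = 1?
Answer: Rational(-53028, 65) ≈ -815.82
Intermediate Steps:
Function('n')(S) = Mul(Pow(Add(8, S), -1), Add(1, S)) (Function('n')(S) = Mul(Add(S, 1), Pow(Add(S, 8), -1)) = Mul(Add(1, S), Pow(Add(8, S), -1)) = Mul(Pow(Add(8, S), -1), Add(1, S)))
Add(-72, Mul(Add(Function('n')(-3), Add(Mul(4, Pow(-13, -1)), Mul(-8, Pow(-1, -1)))), -102)) = Add(-72, Mul(Add(Mul(Pow(Add(8, -3), -1), Add(1, -3)), Add(Mul(4, Pow(-13, -1)), Mul(-8, Pow(-1, -1)))), -102)) = Add(-72, Mul(Add(Mul(Pow(5, -1), -2), Add(Mul(4, Rational(-1, 13)), Mul(-8, -1))), -102)) = Add(-72, Mul(Add(Mul(Rational(1, 5), -2), Add(Rational(-4, 13), 8)), -102)) = Add(-72, Mul(Add(Rational(-2, 5), Rational(100, 13)), -102)) = Add(-72, Mul(Rational(474, 65), -102)) = Add(-72, Rational(-48348, 65)) = Rational(-53028, 65)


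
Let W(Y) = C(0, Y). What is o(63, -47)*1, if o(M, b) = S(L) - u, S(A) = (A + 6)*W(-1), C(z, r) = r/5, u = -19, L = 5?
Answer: 84/5 ≈ 16.800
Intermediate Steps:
C(z, r) = r/5 (C(z, r) = r*(⅕) = r/5)
W(Y) = Y/5
S(A) = -6/5 - A/5 (S(A) = (A + 6)*((⅕)*(-1)) = (6 + A)*(-⅕) = -6/5 - A/5)
o(M, b) = 84/5 (o(M, b) = (-6/5 - ⅕*5) - 1*(-19) = (-6/5 - 1) + 19 = -11/5 + 19 = 84/5)
o(63, -47)*1 = (84/5)*1 = 84/5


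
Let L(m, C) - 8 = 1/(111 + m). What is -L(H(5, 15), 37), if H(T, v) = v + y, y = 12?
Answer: -1105/138 ≈ -8.0072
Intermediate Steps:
H(T, v) = 12 + v (H(T, v) = v + 12 = 12 + v)
L(m, C) = 8 + 1/(111 + m)
-L(H(5, 15), 37) = -(889 + 8*(12 + 15))/(111 + (12 + 15)) = -(889 + 8*27)/(111 + 27) = -(889 + 216)/138 = -1105/138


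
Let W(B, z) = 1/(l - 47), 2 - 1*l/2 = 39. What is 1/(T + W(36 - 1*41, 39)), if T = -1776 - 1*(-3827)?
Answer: 121/248170 ≈ 0.00048757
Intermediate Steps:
l = -74 (l = 4 - 2*39 = 4 - 78 = -74)
W(B, z) = -1/121 (W(B, z) = 1/(-74 - 47) = 1/(-121) = -1/121)
T = 2051 (T = -1776 + 3827 = 2051)
1/(T + W(36 - 1*41, 39)) = 1/(2051 - 1/121) = 1/(248170/121) = 121/248170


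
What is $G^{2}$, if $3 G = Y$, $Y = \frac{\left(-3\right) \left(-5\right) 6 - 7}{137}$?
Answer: $\frac{6889}{168921} \approx 0.040782$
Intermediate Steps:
$Y = \frac{83}{137}$ ($Y = \left(15 \cdot 6 - 7\right) \frac{1}{137} = \left(90 - 7\right) \frac{1}{137} = 83 \cdot \frac{1}{137} = \frac{83}{137} \approx 0.60584$)
$G = \frac{83}{411}$ ($G = \frac{1}{3} \cdot \frac{83}{137} = \frac{83}{411} \approx 0.20195$)
$G^{2} = \left(\frac{83}{411}\right)^{2} = \frac{6889}{168921}$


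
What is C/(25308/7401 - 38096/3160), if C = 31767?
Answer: -30955829655/8415634 ≈ -3678.4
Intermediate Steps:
C/(25308/7401 - 38096/3160) = 31767/(25308/7401 - 38096/3160) = 31767/(25308*(1/7401) - 38096*1/3160) = 31767/(8436/2467 - 4762/395) = 31767/(-8415634/974465) = 31767*(-974465/8415634) = -30955829655/8415634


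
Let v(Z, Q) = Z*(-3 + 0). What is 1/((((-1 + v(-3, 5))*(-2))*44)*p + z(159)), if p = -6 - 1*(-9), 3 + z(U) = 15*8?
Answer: -1/1995 ≈ -0.00050125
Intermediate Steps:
z(U) = 117 (z(U) = -3 + 15*8 = -3 + 120 = 117)
p = 3 (p = -6 + 9 = 3)
v(Z, Q) = -3*Z (v(Z, Q) = Z*(-3) = -3*Z)
1/((((-1 + v(-3, 5))*(-2))*44)*p + z(159)) = 1/((((-1 - 3*(-3))*(-2))*44)*3 + 117) = 1/((((-1 + 9)*(-2))*44)*3 + 117) = 1/(((8*(-2))*44)*3 + 117) = 1/(-16*44*3 + 117) = 1/(-704*3 + 117) = 1/(-2112 + 117) = 1/(-1995) = -1/1995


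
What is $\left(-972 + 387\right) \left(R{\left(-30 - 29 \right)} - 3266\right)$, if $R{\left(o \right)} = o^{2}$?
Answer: $-125775$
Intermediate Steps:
$\left(-972 + 387\right) \left(R{\left(-30 - 29 \right)} - 3266\right) = \left(-972 + 387\right) \left(\left(-30 - 29\right)^{2} - 3266\right) = - 585 \left(\left(-30 - 29\right)^{2} - 3266\right) = - 585 \left(\left(-59\right)^{2} - 3266\right) = - 585 \left(3481 - 3266\right) = \left(-585\right) 215 = -125775$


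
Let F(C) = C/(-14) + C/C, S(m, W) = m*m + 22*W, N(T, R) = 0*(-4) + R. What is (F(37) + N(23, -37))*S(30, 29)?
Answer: -416029/7 ≈ -59433.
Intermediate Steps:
N(T, R) = R (N(T, R) = 0 + R = R)
S(m, W) = m² + 22*W
F(C) = 1 - C/14 (F(C) = C*(-1/14) + 1 = -C/14 + 1 = 1 - C/14)
(F(37) + N(23, -37))*S(30, 29) = ((1 - 1/14*37) - 37)*(30² + 22*29) = ((1 - 37/14) - 37)*(900 + 638) = (-23/14 - 37)*1538 = -541/14*1538 = -416029/7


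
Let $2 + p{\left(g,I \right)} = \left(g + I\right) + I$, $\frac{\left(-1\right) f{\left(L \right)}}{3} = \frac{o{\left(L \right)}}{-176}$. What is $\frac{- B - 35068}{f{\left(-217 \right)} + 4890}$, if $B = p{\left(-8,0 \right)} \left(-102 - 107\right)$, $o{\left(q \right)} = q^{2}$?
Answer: $- \frac{2179936}{333969} \approx -6.5274$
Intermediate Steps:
$f{\left(L \right)} = \frac{3 L^{2}}{176}$ ($f{\left(L \right)} = - 3 \frac{L^{2}}{-176} = - 3 L^{2} \left(- \frac{1}{176}\right) = - 3 \left(- \frac{L^{2}}{176}\right) = \frac{3 L^{2}}{176}$)
$p{\left(g,I \right)} = -2 + g + 2 I$ ($p{\left(g,I \right)} = -2 + \left(\left(g + I\right) + I\right) = -2 + \left(\left(I + g\right) + I\right) = -2 + \left(g + 2 I\right) = -2 + g + 2 I$)
$B = 2090$ ($B = \left(-2 - 8 + 2 \cdot 0\right) \left(-102 - 107\right) = \left(-2 - 8 + 0\right) \left(-209\right) = \left(-10\right) \left(-209\right) = 2090$)
$\frac{- B - 35068}{f{\left(-217 \right)} + 4890} = \frac{\left(-1\right) 2090 - 35068}{\frac{3 \left(-217\right)^{2}}{176} + 4890} = \frac{-2090 - 35068}{\frac{3}{176} \cdot 47089 + 4890} = - \frac{37158}{\frac{141267}{176} + 4890} = - \frac{37158}{\frac{1001907}{176}} = \left(-37158\right) \frac{176}{1001907} = - \frac{2179936}{333969}$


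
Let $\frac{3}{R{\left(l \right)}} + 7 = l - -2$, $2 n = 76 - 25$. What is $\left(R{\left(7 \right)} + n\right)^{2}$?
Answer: $729$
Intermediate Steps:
$n = \frac{51}{2}$ ($n = \frac{76 - 25}{2} = \frac{1}{2} \cdot 51 = \frac{51}{2} \approx 25.5$)
$R{\left(l \right)} = \frac{3}{-5 + l}$ ($R{\left(l \right)} = \frac{3}{-7 + \left(l - -2\right)} = \frac{3}{-7 + \left(l + 2\right)} = \frac{3}{-7 + \left(2 + l\right)} = \frac{3}{-5 + l}$)
$\left(R{\left(7 \right)} + n\right)^{2} = \left(\frac{3}{-5 + 7} + \frac{51}{2}\right)^{2} = \left(\frac{3}{2} + \frac{51}{2}\right)^{2} = 27^{2} = 729$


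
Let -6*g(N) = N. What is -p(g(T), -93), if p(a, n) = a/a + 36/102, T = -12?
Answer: -23/17 ≈ -1.3529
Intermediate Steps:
g(N) = -N/6
p(a, n) = 23/17 (p(a, n) = 1 + 36*(1/102) = 1 + 6/17 = 23/17)
-p(g(T), -93) = -1*23/17 = -23/17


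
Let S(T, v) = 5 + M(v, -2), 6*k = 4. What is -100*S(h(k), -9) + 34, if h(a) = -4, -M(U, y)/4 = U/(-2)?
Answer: 1334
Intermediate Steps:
M(U, y) = 2*U (M(U, y) = -4*U/(-2) = -4*U*(-1)/2 = -(-2)*U = 2*U)
k = 2/3 (k = (1/6)*4 = 2/3 ≈ 0.66667)
S(T, v) = 5 + 2*v
-100*S(h(k), -9) + 34 = -100*(5 + 2*(-9)) + 34 = -100*(5 - 18) + 34 = -100*(-13) + 34 = 1300 + 34 = 1334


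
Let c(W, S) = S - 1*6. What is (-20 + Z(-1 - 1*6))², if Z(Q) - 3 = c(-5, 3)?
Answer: 400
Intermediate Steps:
c(W, S) = -6 + S (c(W, S) = S - 6 = -6 + S)
Z(Q) = 0 (Z(Q) = 3 + (-6 + 3) = 3 - 3 = 0)
(-20 + Z(-1 - 1*6))² = (-20 + 0)² = (-20)² = 400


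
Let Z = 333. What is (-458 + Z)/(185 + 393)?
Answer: -125/578 ≈ -0.21626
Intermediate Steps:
(-458 + Z)/(185 + 393) = (-458 + 333)/(185 + 393) = -125/578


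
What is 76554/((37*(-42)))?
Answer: -12759/259 ≈ -49.263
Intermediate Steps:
76554/((37*(-42))) = 76554/(-1554) = 76554*(-1/1554) = -12759/259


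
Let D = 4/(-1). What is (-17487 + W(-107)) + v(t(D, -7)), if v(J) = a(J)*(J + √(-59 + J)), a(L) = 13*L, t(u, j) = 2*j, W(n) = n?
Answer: -15046 - 182*I*√73 ≈ -15046.0 - 1555.0*I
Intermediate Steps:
D = -4 (D = 4*(-1) = -4)
v(J) = 13*J*(J + √(-59 + J)) (v(J) = (13*J)*(J + √(-59 + J)) = 13*J*(J + √(-59 + J)))
(-17487 + W(-107)) + v(t(D, -7)) = (-17487 - 107) + 13*(2*(-7))*(2*(-7) + √(-59 + 2*(-7))) = -17594 + 13*(-14)*(-14 + √(-59 - 14)) = -17594 + 13*(-14)*(-14 + √(-73)) = -17594 + 13*(-14)*(-14 + I*√73) = -17594 + (2548 - 182*I*√73) = -15046 - 182*I*√73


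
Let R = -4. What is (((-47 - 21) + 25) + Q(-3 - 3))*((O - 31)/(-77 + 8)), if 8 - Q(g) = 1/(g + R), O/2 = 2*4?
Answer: -349/46 ≈ -7.5870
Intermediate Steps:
O = 16 (O = 2*(2*4) = 2*8 = 16)
Q(g) = 8 - 1/(-4 + g) (Q(g) = 8 - 1/(g - 4) = 8 - 1/(-4 + g))
(((-47 - 21) + 25) + Q(-3 - 3))*((O - 31)/(-77 + 8)) = (((-47 - 21) + 25) + (-33 + 8*(-3 - 3))/(-4 + (-3 - 3)))*((16 - 31)/(-77 + 8)) = ((-68 + 25) + (-33 + 8*(-6))/(-4 - 6))*(-15/(-69)) = (-43 + (-33 - 48)/(-10))*(-15*(-1/69)) = (-43 - ⅒*(-81))*(5/23) = (-43 + 81/10)*(5/23) = -349/10*5/23 = -349/46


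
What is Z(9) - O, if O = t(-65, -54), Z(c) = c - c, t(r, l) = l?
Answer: 54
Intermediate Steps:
Z(c) = 0
O = -54
Z(9) - O = 0 - 1*(-54) = 0 + 54 = 54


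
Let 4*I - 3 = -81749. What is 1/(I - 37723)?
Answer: -2/116319 ≈ -1.7194e-5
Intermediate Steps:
I = -40873/2 (I = 3/4 + (1/4)*(-81749) = 3/4 - 81749/4 = -40873/2 ≈ -20437.)
1/(I - 37723) = 1/(-40873/2 - 37723) = 1/(-116319/2) = -2/116319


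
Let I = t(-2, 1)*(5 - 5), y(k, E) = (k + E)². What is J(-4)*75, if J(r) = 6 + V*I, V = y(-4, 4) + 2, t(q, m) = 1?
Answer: 450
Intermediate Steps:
y(k, E) = (E + k)²
V = 2 (V = (4 - 4)² + 2 = 0² + 2 = 0 + 2 = 2)
I = 0 (I = 1*(5 - 5) = 1*0 = 0)
J(r) = 6 (J(r) = 6 + 2*0 = 6 + 0 = 6)
J(-4)*75 = 6*75 = 450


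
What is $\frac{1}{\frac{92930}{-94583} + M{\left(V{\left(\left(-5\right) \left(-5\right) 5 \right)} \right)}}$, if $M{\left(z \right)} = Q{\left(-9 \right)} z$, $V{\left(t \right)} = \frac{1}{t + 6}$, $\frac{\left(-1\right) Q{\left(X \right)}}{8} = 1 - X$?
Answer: $- \frac{12390373}{19740470} \approx -0.62766$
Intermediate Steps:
$Q{\left(X \right)} = -8 + 8 X$ ($Q{\left(X \right)} = - 8 \left(1 - X\right) = -8 + 8 X$)
$V{\left(t \right)} = \frac{1}{6 + t}$
$M{\left(z \right)} = - 80 z$ ($M{\left(z \right)} = \left(-8 + 8 \left(-9\right)\right) z = \left(-8 - 72\right) z = - 80 z$)
$\frac{1}{\frac{92930}{-94583} + M{\left(V{\left(\left(-5\right) \left(-5\right) 5 \right)} \right)}} = \frac{1}{\frac{92930}{-94583} - \frac{80}{6 + \left(-5\right) \left(-5\right) 5}} = \frac{1}{92930 \left(- \frac{1}{94583}\right) - \frac{80}{6 + 25 \cdot 5}} = \frac{1}{- \frac{92930}{94583} - \frac{80}{6 + 125}} = \frac{1}{- \frac{92930}{94583} - \frac{80}{131}} = \frac{1}{- \frac{19740470}{12390373}} = - \frac{12390373}{19740470}$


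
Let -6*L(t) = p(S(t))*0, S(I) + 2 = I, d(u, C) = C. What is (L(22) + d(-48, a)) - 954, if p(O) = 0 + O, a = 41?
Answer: -913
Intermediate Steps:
S(I) = -2 + I
p(O) = O
L(t) = 0 (L(t) = -(-2 + t)*0/6 = -1/6*0 = 0)
(L(22) + d(-48, a)) - 954 = (0 + 41) - 954 = 41 - 954 = -913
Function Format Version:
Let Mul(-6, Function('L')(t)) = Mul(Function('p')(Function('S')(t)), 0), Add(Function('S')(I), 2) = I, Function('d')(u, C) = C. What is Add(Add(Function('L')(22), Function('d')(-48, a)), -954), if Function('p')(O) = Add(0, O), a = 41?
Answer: -913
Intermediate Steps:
Function('S')(I) = Add(-2, I)
Function('p')(O) = O
Function('L')(t) = 0 (Function('L')(t) = Mul(Rational(-1, 6), Mul(Add(-2, t), 0)) = Mul(Rational(-1, 6), 0) = 0)
Add(Add(Function('L')(22), Function('d')(-48, a)), -954) = Add(Add(0, 41), -954) = Add(41, -954) = -913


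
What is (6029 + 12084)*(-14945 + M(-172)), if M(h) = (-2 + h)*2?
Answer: -277002109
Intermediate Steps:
M(h) = -4 + 2*h
(6029 + 12084)*(-14945 + M(-172)) = (6029 + 12084)*(-14945 + (-4 + 2*(-172))) = 18113*(-14945 + (-4 - 344)) = 18113*(-14945 - 348) = 18113*(-15293) = -277002109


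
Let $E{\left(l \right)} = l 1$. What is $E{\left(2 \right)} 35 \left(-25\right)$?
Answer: $-1750$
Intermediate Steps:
$E{\left(l \right)} = l$
$E{\left(2 \right)} 35 \left(-25\right) = 2 \cdot 35 \left(-25\right) = 70 \left(-25\right) = -1750$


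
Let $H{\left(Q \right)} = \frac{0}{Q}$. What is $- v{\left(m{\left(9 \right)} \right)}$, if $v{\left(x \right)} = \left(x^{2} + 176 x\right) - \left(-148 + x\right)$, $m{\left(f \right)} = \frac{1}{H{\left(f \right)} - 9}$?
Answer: $- \frac{10414}{81} \approx -128.57$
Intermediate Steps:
$H{\left(Q \right)} = 0$
$m{\left(f \right)} = - \frac{1}{9}$ ($m{\left(f \right)} = \frac{1}{0 - 9} = \frac{1}{-9} = - \frac{1}{9}$)
$v{\left(x \right)} = 148 + x^{2} + 175 x$
$- v{\left(m{\left(9 \right)} \right)} = - (148 + \left(- \frac{1}{9}\right)^{2} + 175 \left(- \frac{1}{9}\right)) = - (148 + \frac{1}{81} - \frac{175}{9}) = \left(-1\right) \frac{10414}{81} = - \frac{10414}{81}$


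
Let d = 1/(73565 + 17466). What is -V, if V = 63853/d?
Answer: -5812602443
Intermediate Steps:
d = 1/91031 ≈ 1.0985e-5
V = 5812602443 (V = 63853/(1/91031) = 63853*91031 = 5812602443)
-V = -1*5812602443 = -5812602443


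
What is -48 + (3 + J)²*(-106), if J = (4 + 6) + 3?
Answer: -27184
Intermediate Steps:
J = 13 (J = 10 + 3 = 13)
-48 + (3 + J)²*(-106) = -48 + (3 + 13)²*(-106) = -48 + 16²*(-106) = -48 + 256*(-106) = -48 - 27136 = -27184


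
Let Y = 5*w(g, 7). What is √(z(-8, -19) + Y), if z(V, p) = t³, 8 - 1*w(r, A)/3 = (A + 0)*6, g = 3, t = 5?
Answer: I*√385 ≈ 19.621*I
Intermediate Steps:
w(r, A) = 24 - 18*A (w(r, A) = 24 - 3*(A + 0)*6 = 24 - 3*A*6 = 24 - 18*A)
z(V, p) = 125 (z(V, p) = 5³ = 125)
Y = -510 (Y = 5*(24 - 18*7) = 5*(24 - 126) = 5*(-102) = -510)
√(z(-8, -19) + Y) = √(125 - 510) = √(-385) = I*√385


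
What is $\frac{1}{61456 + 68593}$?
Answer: $\frac{1}{130049} \approx 7.6894 \cdot 10^{-6}$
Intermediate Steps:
$\frac{1}{61456 + 68593} = \frac{1}{130049}$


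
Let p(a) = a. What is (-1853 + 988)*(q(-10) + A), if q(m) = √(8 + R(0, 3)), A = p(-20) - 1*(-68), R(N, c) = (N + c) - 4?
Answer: -41520 - 865*√7 ≈ -43809.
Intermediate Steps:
R(N, c) = -4 + N + c
A = 48 (A = -20 - 1*(-68) = -20 + 68 = 48)
q(m) = √7 (q(m) = √(8 + (-4 + 0 + 3)) = √(8 - 1) = √7)
(-1853 + 988)*(q(-10) + A) = (-1853 + 988)*(√7 + 48) = -865*(48 + √7) = -41520 - 865*√7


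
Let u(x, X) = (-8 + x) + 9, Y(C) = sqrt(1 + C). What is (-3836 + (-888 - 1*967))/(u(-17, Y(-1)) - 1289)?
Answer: 1897/435 ≈ 4.3609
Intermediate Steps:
u(x, X) = 1 + x
(-3836 + (-888 - 1*967))/(u(-17, Y(-1)) - 1289) = (-3836 + (-888 - 1*967))/((1 - 17) - 1289) = (-3836 + (-888 - 967))/(-16 - 1289) = (-3836 - 1855)/(-1305) = -5691*(-1/1305) = 1897/435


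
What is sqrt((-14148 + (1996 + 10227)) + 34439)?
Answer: sqrt(32514) ≈ 180.32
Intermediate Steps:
sqrt((-14148 + (1996 + 10227)) + 34439) = sqrt((-14148 + 12223) + 34439) = sqrt(-1925 + 34439) = sqrt(32514)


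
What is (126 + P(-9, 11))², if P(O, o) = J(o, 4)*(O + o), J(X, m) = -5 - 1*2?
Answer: 12544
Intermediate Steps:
J(X, m) = -7 (J(X, m) = -5 - 2 = -7)
P(O, o) = -7*O - 7*o (P(O, o) = -7*(O + o) = -7*O - 7*o)
(126 + P(-9, 11))² = (126 + (-7*(-9) - 7*11))² = (126 + (63 - 77))² = (126 - 14)² = 112² = 12544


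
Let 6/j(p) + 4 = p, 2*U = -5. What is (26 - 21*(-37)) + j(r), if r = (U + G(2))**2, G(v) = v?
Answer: 4007/5 ≈ 801.40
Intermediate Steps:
U = -5/2 (U = (1/2)*(-5) = -5/2 ≈ -2.5000)
r = 1/4 (r = (-5/2 + 2)**2 = (-1/2)**2 = 1/4 ≈ 0.25000)
j(p) = 6/(-4 + p)
(26 - 21*(-37)) + j(r) = (26 - 21*(-37)) + 6/(-4 + 1/4) = (26 + 777) + 6/(-15/4) = 803 + 6*(-4/15) = 803 - 8/5 = 4007/5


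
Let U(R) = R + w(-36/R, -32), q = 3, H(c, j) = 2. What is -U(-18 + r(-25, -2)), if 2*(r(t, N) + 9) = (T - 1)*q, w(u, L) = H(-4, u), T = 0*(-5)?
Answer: 53/2 ≈ 26.500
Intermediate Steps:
T = 0
w(u, L) = 2
r(t, N) = -21/2 (r(t, N) = -9 + ((0 - 1)*3)/2 = -9 + (-1*3)/2 = -9 + (½)*(-3) = -9 - 3/2 = -21/2)
U(R) = 2 + R (U(R) = R + 2 = 2 + R)
-U(-18 + r(-25, -2)) = -(2 + (-18 - 21/2)) = -(2 - 57/2) = -1*(-53/2) = 53/2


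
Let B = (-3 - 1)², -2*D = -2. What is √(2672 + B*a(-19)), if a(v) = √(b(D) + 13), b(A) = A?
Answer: 4*√(167 + √14) ≈ 52.267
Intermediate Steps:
D = 1 (D = -½*(-2) = 1)
a(v) = √14 (a(v) = √(1 + 13) = √14)
B = 16 (B = (-4)² = 16)
√(2672 + B*a(-19)) = √(2672 + 16*√14)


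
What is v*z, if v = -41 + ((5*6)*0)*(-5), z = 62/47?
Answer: -2542/47 ≈ -54.085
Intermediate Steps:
z = 62/47 (z = 62*(1/47) = 62/47 ≈ 1.3191)
v = -41 (v = -41 + (30*0)*(-5) = -41 + 0*(-5) = -41 + 0 = -41)
v*z = -41*62/47 = -2542/47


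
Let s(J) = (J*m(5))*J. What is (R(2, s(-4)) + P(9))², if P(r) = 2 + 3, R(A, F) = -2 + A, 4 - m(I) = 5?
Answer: 25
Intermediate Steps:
m(I) = -1 (m(I) = 4 - 1*5 = 4 - 5 = -1)
s(J) = -J² (s(J) = (J*(-1))*J = (-J)*J = -J²)
P(r) = 5
(R(2, s(-4)) + P(9))² = ((-2 + 2) + 5)² = (0 + 5)² = 5² = 25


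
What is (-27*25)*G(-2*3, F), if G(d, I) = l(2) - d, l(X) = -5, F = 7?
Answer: -675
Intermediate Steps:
G(d, I) = -5 - d
(-27*25)*G(-2*3, F) = (-27*25)*(-5 - (-2)*3) = -675*(-5 - 1*(-6)) = -675*(-5 + 6) = -675*1 = -675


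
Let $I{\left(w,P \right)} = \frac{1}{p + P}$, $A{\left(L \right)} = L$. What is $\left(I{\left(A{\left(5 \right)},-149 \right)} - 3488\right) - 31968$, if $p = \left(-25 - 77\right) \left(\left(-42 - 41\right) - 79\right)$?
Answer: $- \frac{580591999}{16375} \approx -35456.0$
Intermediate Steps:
$p = 16524$ ($p = - 102 \left(-83 - 79\right) = \left(-102\right) \left(-162\right) = 16524$)
$I{\left(w,P \right)} = \frac{1}{16524 + P}$
$\left(I{\left(A{\left(5 \right)},-149 \right)} - 3488\right) - 31968 = \left(\frac{1}{16524 - 149} - 3488\right) - 31968 = \left(\frac{1}{16375} - 3488\right) - 31968 = - \frac{57115999}{16375} - 31968 = - \frac{580591999}{16375}$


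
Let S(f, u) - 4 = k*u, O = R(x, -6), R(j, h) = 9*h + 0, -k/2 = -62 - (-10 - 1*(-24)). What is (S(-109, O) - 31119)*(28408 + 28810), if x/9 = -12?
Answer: -2249983414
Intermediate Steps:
x = -108 (x = 9*(-12) = -108)
k = 152 (k = -2*(-62 - (-10 - 1*(-24))) = -2*(-62 - (-10 + 24)) = -2*(-62 - 1*14) = -2*(-62 - 14) = -2*(-76) = 152)
R(j, h) = 9*h
O = -54 (O = 9*(-6) = -54)
S(f, u) = 4 + 152*u
(S(-109, O) - 31119)*(28408 + 28810) = ((4 + 152*(-54)) - 31119)*(28408 + 28810) = ((4 - 8208) - 31119)*57218 = (-8204 - 31119)*57218 = -39323*57218 = -2249983414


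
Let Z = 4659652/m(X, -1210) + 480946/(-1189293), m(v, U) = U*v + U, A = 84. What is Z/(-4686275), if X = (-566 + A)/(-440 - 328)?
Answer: 1064186626865162/2107424501508046875 ≈ 0.00050497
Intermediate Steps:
X = 241/384 (X = (-566 + 84)/(-440 - 328) = -482/(-768) = -482*(-1/768) = 241/384 ≈ 0.62760)
m(v, U) = U + U*v
Z = -1064186626865162/449701415625 (Z = 4659652/((-1210*(1 + 241/384))) + 480946/(-1189293) = 4659652/((-1210*625/384)) + 480946*(-1/1189293) = 4659652/(-378125/192) - 480946/1189293 = 4659652*(-192/378125) - 480946/1189293 = -894653184/378125 - 480946/1189293 = -1064186626865162/449701415625 ≈ -2366.4)
Z/(-4686275) = -1064186626865162/449701415625/(-4686275) = -1064186626865162/449701415625*(-1/4686275) = 1064186626865162/2107424501508046875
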